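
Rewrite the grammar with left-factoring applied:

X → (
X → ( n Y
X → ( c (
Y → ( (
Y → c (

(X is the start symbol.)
X → ( X'
X' → ε
X' → n Y
X' → c (
Y → ( (
Y → c (

Left-factoring transforms A → αβ₁ | αβ₂ into A → αA' and A' → β₁ | β₂
(α is the longest common prefix among the alternatives). Repeat until
no nonterminal has two alternatives with a common prefix.

Round 1: X has alternatives sharing prefix '('. Introduce X': X → ( X'
  Add: X' → ε
  Add: X' → n Y
  Add: X' → c (

No remaining common prefixes — done.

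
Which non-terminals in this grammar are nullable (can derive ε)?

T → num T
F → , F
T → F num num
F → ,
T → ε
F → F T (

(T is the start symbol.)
ε-productions: T → ε
So T is immediately nullable.
No further non-terminal can be added: every production for the remaining non-terminals contains a terminal or a non-nullable non-terminal.
Nullable = { 'T' }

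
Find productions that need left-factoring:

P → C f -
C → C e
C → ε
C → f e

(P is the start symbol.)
Left-factoring is needed when two productions for the same non-terminal
share a common prefix on the right-hand side.

Productions for C:
  C → C e
  C → ε
  C → f e

No common prefixes found.

Answer: No, left-factoring is not needed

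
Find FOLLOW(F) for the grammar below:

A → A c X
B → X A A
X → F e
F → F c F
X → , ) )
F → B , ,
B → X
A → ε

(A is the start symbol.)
{ 'c', 'e' }

To compute FOLLOW(F), find every occurrence of F on a right-hand side N → α F β: add FIRST(β) \ {ε}, and if β is empty or nullable also add FOLLOW(N). Iterate to a fixed point.

In X → F e: F is followed by e, add FIRST(e) \ {ε} = { 'e' }
In F → F c F: F is followed by c F, add FIRST(c F) \ {ε} = { 'c' }
In F → F c F: F is at the end; this adds FOLLOW(F) to itself — nothing new

Taking the union: FOLLOW(F) = { 'c', 'e' }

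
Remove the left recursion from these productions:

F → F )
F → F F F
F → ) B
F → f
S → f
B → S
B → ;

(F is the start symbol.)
F → ) B F'
F → f F'
F' → ) F'
F' → F F F'
F' → ε
S → f
B → S
B → ;

F is directly left-recursive. The standard transformation for
  A → A α₁ | ... | A α_m | β₁ | ... | β_n
is
  A  → β₁ A' | ... | β_n A'
  A' → α₁ A' | ... | α_m A' | ε

F → ) B becomes F → ) B F'
F → f becomes F → f F'
F → F ) becomes F' → ) F'
F → F F F becomes F' → F F F'
Add F' → ε

Productions for other non-terminals are unchanged:
  S → f
  B → S
  B → ;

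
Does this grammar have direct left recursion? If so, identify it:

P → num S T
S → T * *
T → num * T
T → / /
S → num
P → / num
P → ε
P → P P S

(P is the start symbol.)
Yes, P is left-recursive

Direct left recursion occurs when N → N α for some non-terminal N (the right-hand side begins with the left-hand side itself).

P → num S T: starts with num
S → T * *: starts with T
T → num * T: starts with num
T → / /: starts with '/'
S → num: starts with num
P → / num: starts with '/'
P → ε: starts with ε
P → P P S: LEFT RECURSIVE (starts with P)

The grammar has direct left recursion on: P.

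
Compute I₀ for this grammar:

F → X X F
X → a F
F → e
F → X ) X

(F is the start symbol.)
{ [F → . X ) X], [F → . X X F], [F → . e], [F' → . F], [X → . a F] }

First, augment the grammar with F' → F
I₀ = CLOSURE({ [F' → . F] }):
  [F' → . F] has the dot before F: add [F → . X X F], [F → . e], [F → . X ) X]
  [F → . X X F] has the dot before X: add [X → . a F]
No further items can be added.

I₀ = { [F → . X ) X], [F → . X X F], [F → . e], [F' → . F], [X → . a F] }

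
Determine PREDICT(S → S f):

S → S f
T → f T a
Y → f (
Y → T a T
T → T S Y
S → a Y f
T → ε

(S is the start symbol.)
{ 'a' }

PREDICT(S → S f) = (FIRST(RHS) \ {ε}) ∪ (FOLLOW(S) if ε ∈ FIRST(RHS), i.e. RHS ⇒* ε)
FIRST(S) = { 'a' }
FIRST(S f) = { 'a' }
ε ∉ FIRST(S f), so FOLLOW(S) is not added.
PREDICT(S → S f) = { 'a' }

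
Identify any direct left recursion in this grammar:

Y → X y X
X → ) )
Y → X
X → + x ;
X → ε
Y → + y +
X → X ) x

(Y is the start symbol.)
Y → X y X: starts with X
X → ) ): starts with ')'
Y → X: starts with X
X → + x ;: starts with '+'
X → ε: starts with ε
Y → + y +: starts with '+'
X → X ) x: LEFT RECURSIVE (starts with X)

The grammar has direct left recursion on: X.

Answer: Yes, X is left-recursive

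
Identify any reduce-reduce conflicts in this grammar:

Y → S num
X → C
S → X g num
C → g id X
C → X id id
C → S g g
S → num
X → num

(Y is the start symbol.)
A reduce-reduce conflict occurs when an LR(0) state has two complete items [A → α .] and [B → β .] — both call for a reduction, and with no lookahead the parser cannot choose between them.

Augment with Y' → Y and build the canonical LR(0) collection (I0 = CLOSURE({[Y' → . Y]}), then GOTO on every symbol after a dot until no new states appear). It has 17 states:
  I0: { [C → . S g g], [C → . X id id], [C → . g id X], [S → . X g num], [S → . num], [X → . C], [X → . num], [Y → . S num], [Y' → . Y] }  — shift
  I1: { [X → C .] }  — reduce
  I2: { [C → S . g g], [Y → S . num] }  — shift
  I3: { [C → X . id id], [S → X . g num] }  — shift
  I4: { [Y' → Y .] }  — accept
  I5: { [C → g . id X] }  — shift
  I6: { [S → num .], [X → num .] }  — 2 reduces
  I7: { [C → . S g g], [C → . X id id], [C → . g id X], [C → g id . X], [S → . X g num], [S → . num], [X → . C], [X → . num] }  — shift
  I8: { [C → S . g g] }  — shift
  I9: { [C → X . id id], [C → g id X .], [S → X . g num] }  — shift, reduce
  I10: { [S → X g . num] }  — shift
  I11: { [C → X id . id] }  — shift
  I12: { [C → X id id .] }  — reduce
  I13: { [S → X g num .] }  — reduce
  I14: { [C → S g . g] }  — shift
  I15: { [C → S g g .] }  — reduce
  I16: { [Y → S num .] }  — reduce

I6 contains complete items [S → num .], [X → num .] — reduce-reduce conflict.

Answer: Yes — I6: [S → num .] vs [X → num .]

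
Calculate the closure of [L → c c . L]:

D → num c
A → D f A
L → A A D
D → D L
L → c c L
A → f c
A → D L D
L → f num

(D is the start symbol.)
Start with: [L → c c . L]
  [L → c c . L] has the dot before L: add [L → . A A D], [L → . c c L], [L → . f num]
  [L → . A A D] has the dot before A: add [A → . D f A], [A → . f c], [A → . D L D]
  [A → . D f A] has the dot before D: add [D → . num c], [D → . D L]
No further items can be added.

CLOSURE = { [A → . D L D], [A → . D f A], [A → . f c], [D → . D L], [D → . num c], [L → . A A D], [L → . c c L], [L → . f num], [L → c c . L] }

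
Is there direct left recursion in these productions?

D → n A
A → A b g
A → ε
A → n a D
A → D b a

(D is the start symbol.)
D → n A: starts with n
A → A b g: LEFT RECURSIVE (starts with A)
A → ε: starts with ε
A → n a D: starts with n
A → D b a: starts with D

The grammar has direct left recursion on: A.

Answer: Yes, A is left-recursive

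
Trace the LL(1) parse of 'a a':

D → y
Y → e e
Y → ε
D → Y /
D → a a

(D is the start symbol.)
Stack is shown with the top on the left.

Stack  Input  Action
--------------------
D $    a a $  output D → a a
a a $  a a $  match 'a'
a $    a $    match 'a'
$      $      accept

The string is accepted.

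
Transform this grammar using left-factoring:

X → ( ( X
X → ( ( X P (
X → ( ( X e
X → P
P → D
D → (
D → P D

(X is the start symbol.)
Left-factoring transforms A → αβ₁ | αβ₂ into A → αA' and A' → β₁ | β₂
(α is the longest common prefix among the alternatives). Repeat until
no nonterminal has two alternatives with a common prefix.

Round 1: X has alternatives sharing prefix '( ( X'. Introduce X': X → ( ( X X'
  Add: X' → ε
  Add: X' → P (
  Add: X' → e

No remaining common prefixes — done.

Resulting grammar:
X → ( ( X X'
X' → ε
X' → P (
X' → e
X → P
P → D
D → (
D → P D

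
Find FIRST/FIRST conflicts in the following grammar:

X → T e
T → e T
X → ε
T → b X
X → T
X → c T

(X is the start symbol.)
FIRST sets of the non-terminals at (or reachable through a nullable prefix from) the front of some alternative:
  FIRST(T) = { 'b', 'e' }

Productions for X:
  X → T e: FIRST = { 'b', 'e' }
  X → ε: FIRST = { ε }
  X → T: FIRST = { 'b', 'e' }
  X → c T: FIRST = { 'c' }
Productions for T:
  T → e T: FIRST = { 'e' }
  T → b X: FIRST = { 'b' }

Conflict for X: X → T e and X → T
  Overlap: { 'b', 'e' }

Answer: Yes. X → T e / X → T on { 'b', 'e' }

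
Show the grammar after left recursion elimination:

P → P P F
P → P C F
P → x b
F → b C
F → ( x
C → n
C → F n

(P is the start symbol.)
P is directly left-recursive. The standard transformation for
  A → A α₁ | ... | A α_m | β₁ | ... | β_n
is
  A  → β₁ A' | ... | β_n A'
  A' → α₁ A' | ... | α_m A' | ε

P → x b becomes P → x b P'
P → P P F becomes P' → P F P'
P → P C F becomes P' → C F P'
Add P' → ε

Productions for other non-terminals are unchanged:
  F → b C
  F → ( x
  C → n
  C → F n

Resulting grammar:
P → x b P'
P' → P F P'
P' → C F P'
P' → ε
F → b C
F → ( x
C → n
C → F n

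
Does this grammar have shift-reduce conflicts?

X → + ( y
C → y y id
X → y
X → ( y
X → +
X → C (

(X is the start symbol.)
Augment with X' → X and build the canonical LR(0) collection (I0 = CLOSURE({[X' → . X]}), then GOTO on every symbol after a dot until no new states appear). It has 12 states:
  I0: { [C → . y y id], [X → . ( y], [X → . + ( y], [X → . +], [X → . C (], [X → . y], [X' → . X] }  — shift
  I1: { [X → ( . y] }  — shift
  I2: { [X → + . ( y], [X → + .] }  — shift, reduce
  I3: { [X → C . (] }  — shift
  I4: { [X' → X .] }  — accept
  I5: { [C → y . y id], [X → y .] }  — shift, reduce
  I6: { [C → y y . id] }  — shift
  I7: { [C → y y id .] }  — reduce
  I8: { [X → C ( .] }  — reduce
  I9: { [X → + ( . y] }  — shift
  I10: { [X → + ( y .] }  — reduce
  I11: { [X → ( y .] }  — reduce

I2 contains reduce item [X → + .] and shift item [X → + . ( y] — shift-reduce conflict.
I5 contains reduce item [X → y .] and shift item [C → y . y id] — shift-reduce conflict.

Answer: Yes — I2: [X → + .] vs [X → + . ( y]; I5: [X → y .] vs [C → y . y id]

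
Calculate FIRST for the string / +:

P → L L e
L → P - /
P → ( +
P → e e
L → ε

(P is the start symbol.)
To compute FIRST(/ +), process the symbols left to right:
Symbol / is a terminal. Add '/' and stop.
FIRST(/ +) = { '/' }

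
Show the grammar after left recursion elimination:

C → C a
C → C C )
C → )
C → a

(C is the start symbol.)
C → ) C'
C → a C'
C' → a C'
C' → C ) C'
C' → ε

C is directly left-recursive. The standard transformation for
  A → A α₁ | ... | A α_m | β₁ | ... | β_n
is
  A  → β₁ A' | ... | β_n A'
  A' → α₁ A' | ... | α_m A' | ε

C → ) becomes C → ) C'
C → a becomes C → a C'
C → C a becomes C' → a C'
C → C C ) becomes C' → C ) C'
Add C' → ε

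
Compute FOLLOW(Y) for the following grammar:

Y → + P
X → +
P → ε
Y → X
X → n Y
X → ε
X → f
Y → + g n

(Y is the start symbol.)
{ $ }

Y is the start symbol, so $ ∈ FOLLOW(Y).
In X → n Y: Y is at the end, add FOLLOW(X)

The FOLLOW sets referred to above (computed the same way, to a fixed point):
  FOLLOW(X) = { $ }

Taking the union: FOLLOW(Y) = { $ }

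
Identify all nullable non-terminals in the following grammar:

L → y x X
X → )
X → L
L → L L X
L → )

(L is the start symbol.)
There are no ε-productions, so no non-terminal can derive ε.
No non-terminals are nullable.

Answer: None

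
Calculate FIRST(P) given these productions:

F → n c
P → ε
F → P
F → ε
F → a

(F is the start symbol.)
From P → ε:
  - ε-production, so ε ∈ FIRST(P)

Collecting: FIRST(P) = { ε }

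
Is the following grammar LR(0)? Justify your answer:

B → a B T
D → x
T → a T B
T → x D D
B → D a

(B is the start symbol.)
A grammar is LR(0) if no state in the canonical LR(0) collection has:
  - both a shift item (dot before a terminal) and a complete item (shift-reduce conflict), or
  - two or more complete items (reduce-reduce conflict; the accept item [B' → B .] counts as a complete item here).

Augment with B' → B and build the canonical LR(0) collection (I0 = CLOSURE({[B' → . B]}), then GOTO on every symbol after a dot until no new states appear). It has 14 states:
  I0: { [B → . D a], [B → . a B T], [B' → . B], [D → . x] }  — shift
  I1: { [B' → B .] }  — accept
  I2: { [B → D . a] }  — shift
  I3: { [B → . D a], [B → . a B T], [B → a . B T], [D → . x] }  — shift
  I4: { [D → x .] }  — reduce
  I5: { [B → a B . T], [T → . a T B], [T → . x D D] }  — shift
  I6: { [B → a B T .] }  — reduce
  I7: { [T → . a T B], [T → . x D D], [T → a . T B] }  — shift
  I8: { [D → . x], [T → x . D D] }  — shift
  I9: { [D → . x], [T → x D . D] }  — shift
  I10: { [T → x D D .] }  — reduce
  I11: { [B → . D a], [B → . a B T], [D → . x], [T → a T . B] }  — shift
  I12: { [T → a T B .] }  — reduce
  I13: { [B → D a .] }  — reduce

Every state is either a pure shift/goto state or contains exactly one complete item and nothing to shift — no conflicts. The grammar is LR(0).

Answer: Yes, the grammar is LR(0)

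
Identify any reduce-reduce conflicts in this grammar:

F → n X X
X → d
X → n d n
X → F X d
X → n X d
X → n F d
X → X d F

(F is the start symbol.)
Yes — I12: [X → d .] vs [X → n X d .]; I16: [X → d .] vs [X → n F d .]

A reduce-reduce conflict occurs when an LR(0) state has two complete items [A → α .] and [B → β .] — both call for a reduction, and with no lookahead the parser cannot choose between them.

Augment with F' → F and build the canonical LR(0) collection (I0 = CLOSURE({[F' → . F]}), then GOTO on every symbol after a dot until no new states appear). It has 19 states:
  I0: { [F → . n X X], [F' → . F] }  — shift
  I1: { [F' → F .] }  — accept
  I2: { [F → . n X X], [F → n . X X], [X → . F X d], [X → . X d F], [X → . d], [X → . n F d], [X → . n X d], [X → . n d n] }  — shift
  I3: { [F → . n X X], [X → . F X d], [X → . X d F], [X → . d], [X → . n F d], [X → . n X d], [X → . n d n], [X → F . X d] }  — shift
  I4: { [F → . n X X], [F → n X . X], [X → . F X d], [X → . X d F], [X → . d], [X → . n F d], [X → . n X d], [X → . n d n], [X → X . d F] }  — shift
  I5: { [X → d .] }  — reduce
  I6: { [F → . n X X], [F → n . X X], [X → . F X d], [X → . X d F], [X → . d], [X → . n F d], [X → . n X d], [X → . n d n], [X → n . F d], [X → n . X d], [X → n . d n] }  — shift
  I7: { [F → . n X X], [X → . F X d], [X → . X d F], [X → . d], [X → . n F d], [X → . n X d], [X → . n d n], [X → F . X d], [X → n F . d] }  — shift
  I8: { [F → . n X X], [F → n X . X], [X → . F X d], [X → . X d F], [X → . d], [X → . n F d], [X → . n X d], [X → . n d n], [X → X . d F], [X → n X . d] }  — shift
  I9: { [X → d .], [X → n d . n] }  — shift, reduce
  I10: { [X → n d n .] }  — reduce
  I11: { [F → n X X .], [X → X . d F] }  — shift, reduce
  I12: { [F → . n X X], [X → X d . F], [X → d .], [X → n X d .] }  — shift, 2 reduces
  I13: { [X → X d F .] }  — reduce
  I14: { [F → . n X X], [X → X d . F] }  — shift
  I15: { [X → F X . d], [X → X . d F] }  — shift
  I16: { [X → d .], [X → n F d .] }  — 2 reduces
  I17: { [F → . n X X], [X → F X d .], [X → X d . F] }  — shift, reduce
  I18: { [F → . n X X], [X → X d . F], [X → d .] }  — shift, reduce

I12 contains complete items [X → d .], [X → n X d .] — reduce-reduce conflict.
I16 contains complete items [X → d .], [X → n F d .] — reduce-reduce conflict.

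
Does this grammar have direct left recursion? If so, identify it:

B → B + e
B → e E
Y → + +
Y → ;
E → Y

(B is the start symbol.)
Direct left recursion occurs when N → N α for some non-terminal N (the right-hand side begins with the left-hand side itself).

B → B + e: LEFT RECURSIVE (starts with B)
B → e E: starts with e
Y → + +: starts with '+'
Y → ;: starts with ';'
E → Y: starts with Y

The grammar has direct left recursion on: B.

Answer: Yes, B is left-recursive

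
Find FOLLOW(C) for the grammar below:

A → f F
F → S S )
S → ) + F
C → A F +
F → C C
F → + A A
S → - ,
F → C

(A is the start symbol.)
{ $, ')', '+', '-', 'f' }

In F → C C: C is followed by C, add FIRST(C) \ {ε} = { 'f' }
In F → C C: C is at the end, add FOLLOW(F)
In F → C: C is at the end, add FOLLOW(F)

The FOLLOW sets referred to above (computed the same way, to a fixed point):
  FOLLOW(F) = { $, ')', '+', '-', 'f' }

Taking the union: FOLLOW(C) = { $, ')', '+', '-', 'f' }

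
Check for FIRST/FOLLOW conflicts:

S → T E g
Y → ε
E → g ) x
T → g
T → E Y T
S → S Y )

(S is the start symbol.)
No FIRST/FOLLOW conflicts.

Nullable non-terminals: Y.
Y has a nullable alternative but only one production, so nothing to check.

E, S, T have no nullable alternative, so no FIRST/FOLLOW check is needed there.

No FIRST/FOLLOW conflicts found.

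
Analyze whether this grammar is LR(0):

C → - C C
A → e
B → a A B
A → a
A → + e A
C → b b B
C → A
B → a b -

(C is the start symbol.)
Yes, the grammar is LR(0)

A grammar is LR(0) if no state in the canonical LR(0) collection has:
  - both a shift item (dot before a terminal) and a complete item (shift-reduce conflict), or
  - two or more complete items (reduce-reduce conflict; the accept item [C' → C .] counts as a complete item here).

Augment with C' → C and build the canonical LR(0) collection (I0 = CLOSURE({[C' → . C]}), then GOTO on every symbol after a dot until no new states appear). It has 19 states:
  I0: { [A → . + e A], [A → . a], [A → . e], [C → . - C C], [C → . A], [C → . b b B], [C' → . C] }  — shift
  I1: { [A → + . e A] }  — shift
  I2: { [A → . + e A], [A → . a], [A → . e], [C → - . C C], [C → . - C C], [C → . A], [C → . b b B] }  — shift
  I3: { [C → A .] }  — reduce
  I4: { [C' → C .] }  — accept
  I5: { [A → a .] }  — reduce
  I6: { [C → b . b B] }  — shift
  I7: { [A → e .] }  — reduce
  I8: { [B → . a A B], [B → . a b -], [C → b b . B] }  — shift
  I9: { [C → b b B .] }  — reduce
  I10: { [A → . + e A], [A → . a], [A → . e], [B → a . A B], [B → a . b -] }  — shift
  I11: { [B → . a A B], [B → . a b -], [B → a A . B] }  — shift
  I12: { [B → a b . -] }  — shift
  I13: { [B → a b - .] }  — reduce
  I14: { [B → a A B .] }  — reduce
  I15: { [A → . + e A], [A → . a], [A → . e], [C → - C . C], [C → . - C C], [C → . A], [C → . b b B] }  — shift
  I16: { [C → - C C .] }  — reduce
  I17: { [A → + e . A], [A → . + e A], [A → . a], [A → . e] }  — shift
  I18: { [A → + e A .] }  — reduce

Every state is either a pure shift/goto state or contains exactly one complete item and nothing to shift — no conflicts. The grammar is LR(0).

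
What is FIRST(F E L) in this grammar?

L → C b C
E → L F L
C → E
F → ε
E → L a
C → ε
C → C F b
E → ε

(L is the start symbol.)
FIRST sets of the non-terminals involved (from the grammar, by fixed-point iteration):
  FIRST(F) = { ε }
  FIRST(E) = { 'b', ε }
  FIRST(L) = { 'b' }

To compute FIRST(F E L), process the symbols left to right:
Symbol F is a non-terminal. Add FIRST(F) \ {ε} = { }
F is nullable (ε ∈ FIRST(F)), continue to the next symbol.
Symbol E is a non-terminal. Add FIRST(E) \ {ε} = { 'b' }
E is nullable (ε ∈ FIRST(E)), continue to the next symbol.
Symbol L is a non-terminal. Add FIRST(L) \ {ε} = { 'b' }
L is not nullable (ε ∉ FIRST(L)), so stop here.
FIRST(F E L) = { 'b' }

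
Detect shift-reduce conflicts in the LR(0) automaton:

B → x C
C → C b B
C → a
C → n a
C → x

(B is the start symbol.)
Augment with B' → B and build the canonical LR(0) collection (I0 = CLOSURE({[B' → . B]}), then GOTO on every symbol after a dot until no new states appear). It has 10 states:
  I0: { [B → . x C], [B' → . B] }  — shift
  I1: { [B' → B .] }  — accept
  I2: { [B → x . C], [C → . C b B], [C → . a], [C → . n a], [C → . x] }  — shift
  I3: { [B → x C .], [C → C . b B] }  — shift, reduce
  I4: { [C → a .] }  — reduce
  I5: { [C → n . a] }  — shift
  I6: { [C → x .] }  — reduce
  I7: { [C → n a .] }  — reduce
  I8: { [B → . x C], [C → C b . B] }  — shift
  I9: { [C → C b B .] }  — reduce

I3 contains reduce item [B → x C .] and shift item [C → C . b B] — shift-reduce conflict.

Answer: Yes — I3: [B → x C .] vs [C → C . b B]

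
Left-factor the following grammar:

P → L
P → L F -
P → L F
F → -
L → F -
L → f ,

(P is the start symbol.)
P → L P'
P' → ε
P' → F P''
P'' → -
P'' → ε
F → -
L → F -
L → f ,

Left-factoring transforms A → αβ₁ | αβ₂ into A → αA' and A' → β₁ | β₂
(α is the longest common prefix among the alternatives). Repeat until
no nonterminal has two alternatives with a common prefix.

Round 1: P has alternatives sharing prefix 'L'. Introduce P': P → L P'
  Add: P' → ε
  Add: P' → F -
  Add: P' → F

Round 2: P' has alternatives sharing prefix 'F'. Introduce P'': P' → F P''
  Add: P'' → -
  Add: P'' → ε

No remaining common prefixes — done.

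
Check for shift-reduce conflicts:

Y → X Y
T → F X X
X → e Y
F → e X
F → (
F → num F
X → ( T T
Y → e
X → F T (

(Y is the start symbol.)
Yes — I1: [F → ( .] vs [F → . (]; I5: [Y → e .] vs [F → . (]; I12: [F → e X .] vs [F → . (]

A shift-reduce conflict occurs when an LR(0) state has both:
  - a complete (reduce) item [A → α .] (dot at the end), and
  - a shift item [B → β . c γ] (dot before a terminal).

Augment with Y' → Y and build the canonical LR(0) collection (I0 = CLOSURE({[Y' → . Y]}), then GOTO on every symbol after a dot until no new states appear). It has 22 states:
  I0: { [F → . (], [F → . e X], [F → . num F], [X → . ( T T], [X → . F T (], [X → . e Y], [Y → . X Y], [Y → . e], [Y' → . Y] }  — shift
  I1: { [F → ( .], [F → . (], [F → . e X], [F → . num F], [T → . F X X], [X → ( . T T] }  — shift, reduce
  I2: { [F → . (], [F → . e X], [F → . num F], [T → . F X X], [X → F . T (] }  — shift
  I3: { [F → . (], [F → . e X], [F → . num F], [X → . ( T T], [X → . F T (], [X → . e Y], [Y → . X Y], [Y → . e], [Y → X . Y] }  — shift
  I4: { [Y' → Y .] }  — accept
  I5: { [F → . (], [F → . e X], [F → . num F], [F → e . X], [X → . ( T T], [X → . F T (], [X → . e Y], [X → e . Y], [Y → . X Y], [Y → . e], [Y → e .] }  — shift, reduce
  I6: { [F → . (], [F → . e X], [F → . num F], [F → num . F] }  — shift
  I7: { [F → ( .] }  — reduce
  I8: { [F → num F .] }  — reduce
  I9: { [F → . (], [F → . e X], [F → . num F], [F → e . X], [X → . ( T T], [X → . F T (], [X → . e Y] }  — shift
  I10: { [F → e X .] }  — reduce
  I11: { [F → . (], [F → . e X], [F → . num F], [F → e . X], [X → . ( T T], [X → . F T (], [X → . e Y], [X → e . Y], [Y → . X Y], [Y → . e] }  — shift
  I12: { [F → . (], [F → . e X], [F → . num F], [F → e X .], [X → . ( T T], [X → . F T (], [X → . e Y], [Y → . X Y], [Y → . e], [Y → X . Y] }  — shift, reduce
  I13: { [X → e Y .] }  — reduce
  I14: { [Y → X Y .] }  — reduce
  I15: { [F → . (], [F → . e X], [F → . num F], [T → F . X X], [X → . ( T T], [X → . F T (], [X → . e Y] }  — shift
  I16: { [X → F T . (] }  — shift
  I17: { [X → F T ( .] }  — reduce
  I18: { [F → . (], [F → . e X], [F → . num F], [T → F X . X], [X → . ( T T], [X → . F T (], [X → . e Y] }  — shift
  I19: { [T → F X X .] }  — reduce
  I20: { [F → . (], [F → . e X], [F → . num F], [T → . F X X], [X → ( T . T] }  — shift
  I21: { [X → ( T T .] }  — reduce

I1 contains reduce item [F → ( .] and shift items [F → . (], [F → . e X], [F → . num F] — shift-reduce conflict.
I5 contains reduce item [Y → e .] and shift items [F → . (], [F → . e X], [F → . num F], [X → . ( T T], [X → . e Y], [Y → . e] — shift-reduce conflict.
I12 contains reduce item [F → e X .] and shift items [F → . (], [F → . e X], [F → . num F], [X → . ( T T], [X → . e Y], [Y → . e] — shift-reduce conflict.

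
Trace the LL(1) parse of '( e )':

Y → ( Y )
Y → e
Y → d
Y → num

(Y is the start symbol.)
LL(1) parsing maintains a stack (initially the start symbol over $) and the input. At each step: if the stack top is a terminal, match it against the current input token; if it is a non-terminal N, replace it with the RHS of M[N, lookahead] (the unique production whose predict set contains the lookahead).

Stack is shown with the top on the left.

Stack    Input    Action
------------------------
Y $      ( e ) $  output Y → ( Y )
( Y ) $  ( e ) $  match '('
Y ) $    e ) $    output Y → e
e ) $    e ) $    match 'e'
) $      ) $      match ')'
$        $        accept

The string is accepted.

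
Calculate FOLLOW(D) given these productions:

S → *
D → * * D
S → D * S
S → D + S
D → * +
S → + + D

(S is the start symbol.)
To compute FOLLOW(D), find every occurrence of D on a right-hand side N → α D β: add FIRST(β) \ {ε}, and if β is empty or nullable also add FOLLOW(N). Iterate to a fixed point.

In D → * * D: D is at the end; this adds FOLLOW(D) to itself — nothing new
In S → D * S: D is followed by '*' S, add FIRST('*' S) \ {ε} = { '*' }
In S → D + S: D is followed by '+' S, add FIRST('+' S) \ {ε} = { '+' }
In S → + + D: D is at the end, add FOLLOW(S)

The FOLLOW sets referred to above (computed the same way, to a fixed point):
  FOLLOW(S) = { $ }

Taking the union: FOLLOW(D) = { $, '*', '+' }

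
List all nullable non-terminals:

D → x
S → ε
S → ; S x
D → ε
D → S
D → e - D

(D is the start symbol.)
{ 'D', 'S' }

A non-terminal is nullable if it can derive ε (the empty string): either it has an ε-production, or it has a production whose right-hand side consists entirely of nullable non-terminals.

ε-productions: S → ε, D → ε
So S, D are immediately nullable.
Every non-terminal is now nullable.
Nullable = { 'D', 'S' }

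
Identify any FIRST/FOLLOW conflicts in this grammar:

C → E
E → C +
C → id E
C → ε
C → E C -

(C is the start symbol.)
A FIRST/FOLLOW conflict occurs when a non-terminal N has a nullable alternative N → β (β ⇒* ε) and another alternative N → α with FIRST(α) ∩ FOLLOW(N) ≠ ∅: on such a lookahead the parser cannot decide between expanding α and letting N vanish via β.

Nullable non-terminals: C.
FIRST sets used below: FIRST(E) = { '+', 'id' }

C: nullable alternative(s) C → ε; FOLLOW(C) = { $, '+', '-' }
  C → E: FIRST \ {ε} = { '+', 'id' } — overlaps FOLLOW(C) on { '+' }: CONFLICT
  C → id E: FIRST \ {ε} = { 'id' } — disjoint from FOLLOW(C)
  C → ε: FIRST \ {ε} = { } — this is the only nullable alternative, skip
  C → E C -: FIRST \ {ε} = { '+', 'id' } — overlaps FOLLOW(C) on { '+' }: CONFLICT

E has no nullable alternative, so no FIRST/FOLLOW check is needed there.

So the grammar has 2 FIRST/FOLLOW conflicts (marked CONFLICT above).

Answer: Yes. C → E with FOLLOW(C) on { '+' }; C → E C '-' with FOLLOW(C) on { '+' }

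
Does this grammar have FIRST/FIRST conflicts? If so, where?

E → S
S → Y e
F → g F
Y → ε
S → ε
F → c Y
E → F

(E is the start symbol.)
No FIRST/FIRST conflicts.

A FIRST/FIRST conflict occurs when two productions N → α and N → β for the same non-terminal have FIRST(α) ∩ FIRST(β) ≠ ∅ (with ε ∈ FIRST of a nullable right-hand side, so two nullable alternatives also conflict).

FIRST sets of the non-terminals at (or reachable through a nullable prefix from) the front of some alternative:
  FIRST(S) = { 'e', ε }
  FIRST(F) = { 'c', 'g' }
  FIRST(Y) = { ε }

Productions for E:
  E → S: FIRST = { 'e', ε }
  E → F: FIRST = { 'c', 'g' }
Productions for S:
  S → Y e: FIRST = { 'e' }
  S → ε: FIRST = { ε }
Productions for F:
  F → g F: FIRST = { 'g' }
  F → c Y: FIRST = { 'c' }
Y has only one production, so no FIRST/FIRST conflict is possible there.

All alternatives of each non-terminal have pairwise disjoint FIRST sets.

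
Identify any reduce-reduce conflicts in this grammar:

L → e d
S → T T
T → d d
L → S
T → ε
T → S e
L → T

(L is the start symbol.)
Yes — I3: [L → T .] vs [T → .]; I9: [S → T T .] vs [T → .]

A reduce-reduce conflict occurs when an LR(0) state has two complete items [A → α .] and [B → β .] — both call for a reduction, and with no lookahead the parser cannot choose between them.

Augment with L' → L and build the canonical LR(0) collection (I0 = CLOSURE({[L' → . L]}), then GOTO on every symbol after a dot until no new states appear). It has 11 states:
  I0: { [L → . S], [L → . T], [L → . e d], [L' → . L], [S → . T T], [T → . S e], [T → . d d], [T → .] }  — shift, reduce
  I1: { [L' → L .] }  — accept
  I2: { [L → S .], [T → S . e] }  — shift, reduce
  I3: { [L → T .], [S → . T T], [S → T . T], [T → . S e], [T → . d d], [T → .] }  — shift, 2 reduces
  I4: { [T → d . d] }  — shift
  I5: { [L → e . d] }  — shift
  I6: { [L → e d .] }  — reduce
  I7: { [T → d d .] }  — reduce
  I8: { [T → S . e] }  — shift
  I9: { [S → . T T], [S → T . T], [S → T T .], [T → . S e], [T → . d d], [T → .] }  — shift, 2 reduces
  I10: { [T → S e .] }  — reduce

I3 contains complete items [L → T .], [T → .] — reduce-reduce conflict.
I9 contains complete items [S → T T .], [T → .] — reduce-reduce conflict.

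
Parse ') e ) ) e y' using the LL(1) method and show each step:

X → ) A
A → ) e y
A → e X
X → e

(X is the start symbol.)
Stack is shown with the top on the left.

Stack    Input          Action
------------------------------
X $      ) e ) ) e y $  output X → ) A
) A $    ) e ) ) e y $  match ')'
A $      e ) ) e y $    output A → e X
e X $    e ) ) e y $    match 'e'
X $      ) ) e y $      output X → ) A
) A $    ) ) e y $      match ')'
A $      ) e y $        output A → ) e y
) e y $  ) e y $        match ')'
e y $    e y $          match 'e'
y $      y $            match 'y'
$        $              accept

The string is accepted.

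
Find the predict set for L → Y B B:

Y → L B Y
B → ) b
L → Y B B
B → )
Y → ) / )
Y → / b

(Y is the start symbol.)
{ ')', '/' }

PREDICT(L → Y B B) = (FIRST(RHS) \ {ε}) ∪ (FOLLOW(L) if ε ∈ FIRST(RHS), i.e. RHS ⇒* ε)
FIRST(Y) = { ')', '/' }
FIRST(Y B B) = { ')', '/' }
ε ∉ FIRST(Y B B), so FOLLOW(L) is not added.
PREDICT(L → Y B B) = { ')', '/' }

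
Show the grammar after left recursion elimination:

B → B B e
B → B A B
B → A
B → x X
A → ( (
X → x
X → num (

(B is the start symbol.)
B → A B'
B → x X B'
B' → B e B'
B' → A B B'
B' → ε
A → ( (
X → x
X → num (

B is directly left-recursive. The standard transformation for
  A → A α₁ | ... | A α_m | β₁ | ... | β_n
is
  A  → β₁ A' | ... | β_n A'
  A' → α₁ A' | ... | α_m A' | ε

B → A becomes B → A B'
B → x X becomes B → x X B'
B → B B e becomes B' → B e B'
B → B A B becomes B' → A B B'
Add B' → ε

Productions for other non-terminals are unchanged:
  A → ( (
  X → x
  X → num (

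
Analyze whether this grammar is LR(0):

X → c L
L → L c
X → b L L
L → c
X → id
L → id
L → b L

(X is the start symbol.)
No. Shift-reduce conflict between [X → c L .] and [L → L . c]

A grammar is LR(0) if no state in the canonical LR(0) collection has:
  - both a shift item (dot before a terminal) and a complete item (shift-reduce conflict), or
  - two or more complete items (reduce-reduce conflict; the accept item [X' → X .] counts as a complete item here).

Augment with X' → X and build the canonical LR(0) collection (I0 = CLOSURE({[X' → . X]}), then GOTO on every symbol after a dot until no new states appear). It has 14 states:
  I0: { [X → . b L L], [X → . c L], [X → . id], [X' → . X] }  — shift
  I1: { [X' → X .] }  — accept
  I2: { [L → . L c], [L → . b L], [L → . c], [L → . id], [X → b . L L] }  — shift
  I3: { [L → . L c], [L → . b L], [L → . c], [L → . id], [X → c . L] }  — shift
  I4: { [X → id .] }  — reduce
  I5: { [L → L . c], [X → c L .] }  — shift, reduce
  I6: { [L → . L c], [L → . b L], [L → . c], [L → . id], [L → b . L] }  — shift
  I7: { [L → c .] }  — reduce
  I8: { [L → id .] }  — reduce
  I9: { [L → L . c], [L → b L .] }  — shift, reduce
  I10: { [L → L c .] }  — reduce
  I11: { [L → . L c], [L → . b L], [L → . c], [L → . id], [L → L . c], [X → b L . L] }  — shift
  I12: { [L → L . c], [X → b L L .] }  — shift, reduce
  I13: { [L → L c .], [L → c .] }  — 2 reduces

Conflict in state I5:
  Shift-reduce conflict between [X → c L .] and [L → L . c]
So the grammar is NOT LR(0).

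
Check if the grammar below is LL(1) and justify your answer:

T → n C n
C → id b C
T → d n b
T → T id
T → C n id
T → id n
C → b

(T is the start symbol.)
No. Predict set conflict for T: { 'n' }

Relevant sets:
  FIRST(T) = { 'b', 'd', 'id', 'n' }
  FIRST(C) = { 'b', 'id' }

For T:
  PREDICT(T → n C n) = { 'n' }
  PREDICT(T → d n b) = { 'd' }
  PREDICT(T → T id) = { 'b', 'd', 'id', 'n' }
  PREDICT(T → C n id) = { 'b', 'id' }
  PREDICT(T → id n) = { 'id' }
For C:
  PREDICT(C → id b C) = { 'id' }
  PREDICT(C → b) = { 'b' }

Conflict found: Predict set conflict for T: { 'n' }
The grammar is NOT LL(1).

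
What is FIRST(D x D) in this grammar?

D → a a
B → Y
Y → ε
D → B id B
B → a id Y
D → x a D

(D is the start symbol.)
FIRST sets of the non-terminals involved (from the grammar, by fixed-point iteration):
  FIRST(D) = { 'a', 'id', 'x' }

To compute FIRST(D x D), process the symbols left to right:
Symbol D is a non-terminal. Add FIRST(D) \ {ε} = { 'a', 'id', 'x' }
D is not nullable (ε ∉ FIRST(D)), so stop here.
FIRST(D x D) = { 'a', 'id', 'x' }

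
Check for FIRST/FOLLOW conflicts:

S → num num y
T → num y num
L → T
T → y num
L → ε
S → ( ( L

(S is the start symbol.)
No FIRST/FOLLOW conflicts.

Nullable non-terminals: L.
FIRST sets used below: FIRST(T) = { 'num', 'y' }

L: nullable alternative(s) L → ε; FOLLOW(L) = { $ }
  L → T: FIRST \ {ε} = { 'num', 'y' } — disjoint from FOLLOW(L)
  L → ε: FIRST \ {ε} = { } — this is the only nullable alternative, skip

S, T have no nullable alternative, so no FIRST/FOLLOW check is needed there.

No FIRST/FOLLOW conflicts found.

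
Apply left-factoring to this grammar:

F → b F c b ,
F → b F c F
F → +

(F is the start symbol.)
F → b F c F'
F' → b ,
F' → F
F → +

Left-factoring transforms A → αβ₁ | αβ₂ into A → αA' and A' → β₁ | β₂
(α is the longest common prefix among the alternatives). Repeat until
no nonterminal has two alternatives with a common prefix.

Round 1: F has alternatives sharing prefix 'b F c'. Introduce F': F → b F c F'
  Add: F' → b ,
  Add: F' → F

No remaining common prefixes — done.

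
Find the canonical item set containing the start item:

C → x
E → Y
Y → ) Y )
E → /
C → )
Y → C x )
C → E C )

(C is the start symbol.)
First, augment the grammar with C' → C
I₀ = CLOSURE({ [C' → . C] }):
  [C' → . C] has the dot before C: add [C → . x], [C → . )], [C → . E C )]
  [C → . E C )] has the dot before E: add [E → . Y], [E → . /]
  [E → . Y] has the dot before Y: add [Y → . ) Y )], [Y → . C x )]
No further items can be added.

I₀ = { [C → . )], [C → . E C )], [C → . x], [C' → . C], [E → . /], [E → . Y], [Y → . ) Y )], [Y → . C x )] }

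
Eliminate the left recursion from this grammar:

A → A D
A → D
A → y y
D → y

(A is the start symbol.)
A → D A'
A → y y A'
A' → D A'
A' → ε
D → y

A is directly left-recursive. The standard transformation for
  A → A α₁ | ... | A α_m | β₁ | ... | β_n
is
  A  → β₁ A' | ... | β_n A'
  A' → α₁ A' | ... | α_m A' | ε

A → D becomes A → D A'
A → y y becomes A → y y A'
A → A D becomes A' → D A'
Add A' → ε

Productions for other non-terminals are unchanged:
  D → y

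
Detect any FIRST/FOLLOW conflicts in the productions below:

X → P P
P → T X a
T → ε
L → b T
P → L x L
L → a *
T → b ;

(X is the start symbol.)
Nullable non-terminals: T.

T: nullable alternative(s) T → ε; FOLLOW(T) = { $, 'a', 'b', 'x' }
  T → ε: FIRST \ {ε} = { } — this is the only nullable alternative, skip
  T → b ;: FIRST \ {ε} = { 'b' } — overlaps FOLLOW(T) on { 'b' }: CONFLICT

L, P, X have no nullable alternative, so no FIRST/FOLLOW check is needed there.

So the grammar has 1 FIRST/FOLLOW conflict (marked CONFLICT above).

Answer: Yes. T → b ';' with FOLLOW(T) on { 'b' }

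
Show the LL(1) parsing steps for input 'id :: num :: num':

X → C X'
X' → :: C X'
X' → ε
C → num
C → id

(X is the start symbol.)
Stack is shown with the top on the left.

Stack      Input               Action
-------------------------------------
X $        id :: num :: num $  output X → C X'
C X' $     id :: num :: num $  output C → id
id X' $    id :: num :: num $  match 'id'
X' $       :: num :: num $     output X' → :: C X'
:: C X' $  :: num :: num $     match '::'
C X' $     num :: num $        output C → num
num X' $   num :: num $        match 'num'
X' $       :: num $            output X' → :: C X'
:: C X' $  :: num $            match '::'
C X' $     num $               output C → num
num X' $   num $               match 'num'
X' $       $                   output X' → ε
$          $                   accept

The string is accepted.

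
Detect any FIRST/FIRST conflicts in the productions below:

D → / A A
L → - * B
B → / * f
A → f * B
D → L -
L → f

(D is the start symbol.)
No FIRST/FIRST conflicts.

FIRST sets of the non-terminals at (or reachable through a nullable prefix from) the front of some alternative:
  FIRST(L) = { '-', 'f' }

Productions for D:
  D → / A A: FIRST = { '/' }
  D → L -: FIRST = { '-', 'f' }
Productions for L:
  L → - * B: FIRST = { '-' }
  L → f: FIRST = { 'f' }
B, A have only one production, so no FIRST/FIRST conflict is possible there.

All alternatives of each non-terminal have pairwise disjoint FIRST sets.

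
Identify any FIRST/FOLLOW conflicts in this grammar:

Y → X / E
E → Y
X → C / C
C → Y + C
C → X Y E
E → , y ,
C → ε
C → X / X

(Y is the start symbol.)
Nullable non-terminals: C.
FIRST sets used below: FIRST(Y) = { '/' }, FIRST(X) = { '/' }

C: nullable alternative(s) C → ε; FOLLOW(C) = { '/' }
  C → Y + C: FIRST \ {ε} = { '/' } — overlaps FOLLOW(C) on { '/' }: CONFLICT
  C → X Y E: FIRST \ {ε} = { '/' } — overlaps FOLLOW(C) on { '/' }: CONFLICT
  C → ε: FIRST \ {ε} = { } — this is the only nullable alternative, skip
  C → X / X: FIRST \ {ε} = { '/' } — overlaps FOLLOW(C) on { '/' }: CONFLICT

E, X, Y have no nullable alternative, so no FIRST/FOLLOW check is needed there.

So the grammar has 3 FIRST/FOLLOW conflicts (marked CONFLICT above).

Answer: Yes. C → Y '+' C with FOLLOW(C) on { '/' }; C → X Y E with FOLLOW(C) on { '/' }; C → X '/' X with FOLLOW(C) on { '/' }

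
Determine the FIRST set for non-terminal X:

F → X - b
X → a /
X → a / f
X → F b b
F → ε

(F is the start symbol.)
FIRST sets of the other non-terminals involved (by the same procedure, iterated to a fixed point):
  FIRST(F) = { 'a', 'b', ε }

From X → a /:
  - a is a terminal: add 'a' and stop
From X → a / f:
  - a is a terminal: add 'a' and stop
From X → F b b:
  - F is a non-terminal: add FIRST(F) \ {ε} = { 'a', 'b' }
    F is nullable, so continue to the next symbol
  - b is a terminal: add 'b' and stop

Collecting: FIRST(X) = { 'a', 'b' }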